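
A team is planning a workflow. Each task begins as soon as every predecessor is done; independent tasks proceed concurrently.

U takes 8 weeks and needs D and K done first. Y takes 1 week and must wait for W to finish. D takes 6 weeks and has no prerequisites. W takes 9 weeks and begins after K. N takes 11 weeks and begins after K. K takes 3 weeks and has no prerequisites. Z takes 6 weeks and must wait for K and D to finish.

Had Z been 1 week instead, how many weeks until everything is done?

14

Baseline: D→U = 6+8 = 14 → 14 weeks.
Z is off the critical path — its longest chain is 12 weeks, giving 2 of slack.
That remains the longest chain; total 14 weeks.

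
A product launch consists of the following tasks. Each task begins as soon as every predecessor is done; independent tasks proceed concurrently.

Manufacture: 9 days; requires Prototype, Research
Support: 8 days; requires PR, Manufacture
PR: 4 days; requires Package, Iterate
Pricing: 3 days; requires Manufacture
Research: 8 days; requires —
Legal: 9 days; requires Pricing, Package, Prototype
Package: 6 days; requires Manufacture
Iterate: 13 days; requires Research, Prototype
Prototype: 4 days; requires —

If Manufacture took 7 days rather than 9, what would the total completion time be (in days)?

33

Baseline: Research→Manufacture→Package→PR→Support = 8+9+6+4+8 = 35 → 35 days.
Manufacture lies on that path, so at 7 days the path becomes 33 days.
Now Research→Iterate→PR→Support = 8+13+4+8 = 33 is longest, so the finish becomes 33 days.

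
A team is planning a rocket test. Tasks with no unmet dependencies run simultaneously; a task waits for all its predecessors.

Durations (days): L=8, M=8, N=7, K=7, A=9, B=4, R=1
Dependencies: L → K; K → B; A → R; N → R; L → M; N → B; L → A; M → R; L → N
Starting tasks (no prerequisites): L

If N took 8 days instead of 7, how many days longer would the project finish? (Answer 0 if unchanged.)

1

Actual critical path: L→N→B = 8+7+4 = 19 ⇒ 19 days.
N is on the critical path; changing it to 8 makes that path 20 days.
That remains the longest chain; total 20 days.
Change in finish: 20 − 19 = +1 days.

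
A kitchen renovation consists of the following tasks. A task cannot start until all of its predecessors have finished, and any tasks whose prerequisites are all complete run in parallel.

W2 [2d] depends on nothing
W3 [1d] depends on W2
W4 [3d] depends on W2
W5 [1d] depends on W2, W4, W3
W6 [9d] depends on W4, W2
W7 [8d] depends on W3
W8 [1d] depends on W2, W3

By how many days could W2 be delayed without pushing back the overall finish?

0

Critical path: W2→W4→W6 = 2+3+9 = 14, so the finish is 14 days.
The longest chain containing W2 totals 14 days.
So W2 can slip 2 − 2 = 0 days.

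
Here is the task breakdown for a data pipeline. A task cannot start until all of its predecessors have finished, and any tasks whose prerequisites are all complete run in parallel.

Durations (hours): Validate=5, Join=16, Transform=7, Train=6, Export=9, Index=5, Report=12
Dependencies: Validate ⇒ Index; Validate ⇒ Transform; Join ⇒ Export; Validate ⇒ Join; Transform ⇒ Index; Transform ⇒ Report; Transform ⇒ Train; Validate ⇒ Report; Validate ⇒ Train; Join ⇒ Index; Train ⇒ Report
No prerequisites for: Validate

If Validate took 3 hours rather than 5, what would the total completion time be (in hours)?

28

Actual critical path: Validate→Join→Export = 5+16+9 = 30 ⇒ 30 hours.
Validate lies on that path, so at 3 hours the path becomes 28 hours.
No other chain overtakes it, so the finish is 28 hours.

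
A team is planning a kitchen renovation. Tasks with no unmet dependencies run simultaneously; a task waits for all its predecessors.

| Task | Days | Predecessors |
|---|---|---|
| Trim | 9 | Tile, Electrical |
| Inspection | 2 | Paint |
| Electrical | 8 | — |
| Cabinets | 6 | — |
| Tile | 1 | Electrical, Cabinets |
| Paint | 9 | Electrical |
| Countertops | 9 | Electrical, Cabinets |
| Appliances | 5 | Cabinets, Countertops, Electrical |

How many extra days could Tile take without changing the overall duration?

4

Electrical→Countertops→Appliances = 8+9+5 = 22 sets the makespan at 22 days.
Longest path through Tile: 18 days (earliest finish 9, latest finish 13).
Slack of Tile = 12 − 8 = 4 days.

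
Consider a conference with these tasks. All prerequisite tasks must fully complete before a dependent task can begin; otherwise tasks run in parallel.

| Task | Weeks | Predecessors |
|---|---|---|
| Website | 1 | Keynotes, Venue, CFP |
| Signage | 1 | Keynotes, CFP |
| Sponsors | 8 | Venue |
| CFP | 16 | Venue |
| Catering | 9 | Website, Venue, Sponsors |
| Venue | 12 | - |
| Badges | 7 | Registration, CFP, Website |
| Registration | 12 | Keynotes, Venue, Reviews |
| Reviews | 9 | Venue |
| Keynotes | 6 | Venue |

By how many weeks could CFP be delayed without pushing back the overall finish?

Venue→Reviews→Registration→Badges = 12+9+12+7 = 40 sets the makespan at 40 weeks.
The longest chain containing CFP totals 38 weeks.
So CFP can slip 30 − 28 = 2 weeks.

2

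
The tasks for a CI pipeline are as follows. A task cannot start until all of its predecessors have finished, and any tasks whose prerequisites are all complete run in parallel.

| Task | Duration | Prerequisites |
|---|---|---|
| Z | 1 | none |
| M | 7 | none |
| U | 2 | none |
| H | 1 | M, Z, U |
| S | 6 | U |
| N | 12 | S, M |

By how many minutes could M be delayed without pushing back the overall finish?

1

Critical path: U→S→N = 2+6+12 = 20, so the finish is 20 minutes.
M finishes as early as 7 and must finish by 8.
Slack of M = 1 − 0 = 1 minute.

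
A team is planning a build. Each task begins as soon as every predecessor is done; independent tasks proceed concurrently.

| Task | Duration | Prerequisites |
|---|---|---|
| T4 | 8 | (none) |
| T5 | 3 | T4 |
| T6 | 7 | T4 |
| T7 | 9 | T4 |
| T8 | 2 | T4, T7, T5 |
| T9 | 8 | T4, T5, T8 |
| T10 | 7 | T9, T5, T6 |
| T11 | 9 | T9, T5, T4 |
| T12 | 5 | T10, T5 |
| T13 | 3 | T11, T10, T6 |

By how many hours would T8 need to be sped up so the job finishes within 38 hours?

1

Current finish: 39 hours; target: 38.
T8 is on every critical path, so each hour cut from T8 cuts the finish by one (this holds down to a finish of 38).
Need 39 − 38 = 1 hour off T8 → T8 becomes 1 hour, finish becomes 38.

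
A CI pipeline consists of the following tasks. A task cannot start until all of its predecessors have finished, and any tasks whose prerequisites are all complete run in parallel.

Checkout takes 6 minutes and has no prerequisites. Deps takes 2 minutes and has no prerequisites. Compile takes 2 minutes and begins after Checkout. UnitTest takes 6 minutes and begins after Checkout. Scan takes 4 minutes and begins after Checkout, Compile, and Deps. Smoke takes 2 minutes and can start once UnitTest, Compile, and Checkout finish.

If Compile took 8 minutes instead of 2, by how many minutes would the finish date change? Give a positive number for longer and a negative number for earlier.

Baseline: Checkout→UnitTest→Smoke = 6+6+2 = 14 → 14 minutes.
The longest path through Compile is only 12 minutes, so Compile has float 2.
New critical path: Checkout→Compile→Scan = 6+8+4 = 18 ⇒ 18 minutes.
Change in finish: 18 − 14 = +4 minutes.

4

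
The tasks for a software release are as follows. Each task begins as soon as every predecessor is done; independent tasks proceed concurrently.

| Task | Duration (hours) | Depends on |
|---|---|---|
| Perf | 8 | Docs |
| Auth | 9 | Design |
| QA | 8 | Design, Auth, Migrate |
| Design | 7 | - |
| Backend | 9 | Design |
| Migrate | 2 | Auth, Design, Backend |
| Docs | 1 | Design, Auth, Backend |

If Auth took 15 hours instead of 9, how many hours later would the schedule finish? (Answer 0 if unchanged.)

Actual critical path: Design→Auth→Migrate→QA = 7+9+2+8 = 26 ⇒ 26 hours.
Auth lies on that path, so at 15 hours the path becomes 32 hours.
The critical path is still Design→Auth→Migrate→QA; finish is now 32 hours.
Change in finish: 32 − 26 = +6 hours.

6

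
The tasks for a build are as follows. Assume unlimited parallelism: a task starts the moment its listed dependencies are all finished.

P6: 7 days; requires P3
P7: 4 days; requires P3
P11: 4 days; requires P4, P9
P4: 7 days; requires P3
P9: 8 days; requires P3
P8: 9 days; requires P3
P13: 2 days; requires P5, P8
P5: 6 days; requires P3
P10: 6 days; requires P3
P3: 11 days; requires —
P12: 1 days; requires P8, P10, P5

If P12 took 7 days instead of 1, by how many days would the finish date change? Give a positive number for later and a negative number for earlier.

4

Actual critical path: P3→P9→P11 = 11+8+4 = 23 ⇒ 23 days.
P12 is off the critical path — its longest chain is 21 days, giving 2 of slack.
New critical path: P3→P8→P12 = 11+9+7 = 27 ⇒ 27 days.
Change in finish: 27 − 23 = +4 days.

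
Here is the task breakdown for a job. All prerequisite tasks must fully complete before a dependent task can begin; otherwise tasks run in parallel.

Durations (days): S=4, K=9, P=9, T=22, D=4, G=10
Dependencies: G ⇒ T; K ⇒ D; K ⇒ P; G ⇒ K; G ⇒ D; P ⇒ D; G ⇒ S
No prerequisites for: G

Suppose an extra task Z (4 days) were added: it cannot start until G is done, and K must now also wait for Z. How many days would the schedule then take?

Originally the schedule takes 32 days.
With Z inserted, K now waits for max(G, Z).
New critical path: G→Z→K→P→D = 10+4+9+9+4 = 36 ⇒ 36 days.

36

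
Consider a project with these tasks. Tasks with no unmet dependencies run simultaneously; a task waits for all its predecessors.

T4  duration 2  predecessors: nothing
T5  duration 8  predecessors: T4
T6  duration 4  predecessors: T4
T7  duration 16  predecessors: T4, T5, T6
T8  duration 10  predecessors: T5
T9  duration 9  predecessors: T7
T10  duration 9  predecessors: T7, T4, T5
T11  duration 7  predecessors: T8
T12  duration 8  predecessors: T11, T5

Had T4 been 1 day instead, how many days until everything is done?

The binding path is T4→T5→T7→T9 = 2+8+16+9 = 35; finish at 35 days.
T4 lies on that path, so at 1 day the path becomes 34 days.
That remains the longest chain; total 34 days.

34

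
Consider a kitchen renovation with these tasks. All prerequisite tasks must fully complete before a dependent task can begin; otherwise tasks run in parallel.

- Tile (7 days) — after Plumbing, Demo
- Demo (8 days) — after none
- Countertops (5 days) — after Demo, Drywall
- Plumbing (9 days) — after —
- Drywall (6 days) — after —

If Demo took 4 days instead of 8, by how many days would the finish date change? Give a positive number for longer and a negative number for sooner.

Baseline: Plumbing→Tile = 9+7 = 16 → 16 days.
Demo has 1 day of float (longest path through it is 15).
The critical path is still Plumbing→Tile; finish is now 16 days.
Change in finish: 16 − 16 = +0 days.

0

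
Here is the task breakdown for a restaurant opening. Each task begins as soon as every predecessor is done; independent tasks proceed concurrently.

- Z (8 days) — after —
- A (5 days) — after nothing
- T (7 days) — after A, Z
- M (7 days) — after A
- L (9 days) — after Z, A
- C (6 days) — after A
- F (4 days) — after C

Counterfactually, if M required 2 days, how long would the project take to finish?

17

The binding path is Z→L = 8+9 = 17; finish at 17 days.
M has 5 days of float (longest path through it is 12).
The critical path is still Z→L; finish is now 17 days.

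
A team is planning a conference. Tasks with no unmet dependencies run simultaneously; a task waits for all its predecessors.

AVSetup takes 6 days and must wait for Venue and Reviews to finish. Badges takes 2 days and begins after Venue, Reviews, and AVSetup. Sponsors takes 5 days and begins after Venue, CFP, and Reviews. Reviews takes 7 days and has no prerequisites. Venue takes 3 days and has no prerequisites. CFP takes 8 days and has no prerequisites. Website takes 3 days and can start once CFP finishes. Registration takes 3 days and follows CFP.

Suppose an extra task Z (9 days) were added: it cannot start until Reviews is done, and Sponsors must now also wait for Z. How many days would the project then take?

21

Originally the project takes 15 days.
With Z inserted, Sponsors now waits for max(Venue, CFP, Reviews, Z).
New critical path: Reviews→Z→Sponsors = 7+9+5 = 21 ⇒ 21 days.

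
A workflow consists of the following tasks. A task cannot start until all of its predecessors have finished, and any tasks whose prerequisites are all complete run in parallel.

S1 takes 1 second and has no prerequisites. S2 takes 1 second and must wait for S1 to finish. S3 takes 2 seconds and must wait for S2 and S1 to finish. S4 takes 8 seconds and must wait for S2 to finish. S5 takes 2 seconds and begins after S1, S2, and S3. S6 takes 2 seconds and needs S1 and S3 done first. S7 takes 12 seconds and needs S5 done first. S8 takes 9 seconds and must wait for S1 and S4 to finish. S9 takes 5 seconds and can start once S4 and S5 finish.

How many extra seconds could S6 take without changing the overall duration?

13

The longest chain is S1→S2→S4→S8 = 1+1+8+9 = 19; overall finish 19 seconds.
S6 finishes as early as 6 and must finish by 19.
Slack of S6 = 17 − 4 = 13 seconds.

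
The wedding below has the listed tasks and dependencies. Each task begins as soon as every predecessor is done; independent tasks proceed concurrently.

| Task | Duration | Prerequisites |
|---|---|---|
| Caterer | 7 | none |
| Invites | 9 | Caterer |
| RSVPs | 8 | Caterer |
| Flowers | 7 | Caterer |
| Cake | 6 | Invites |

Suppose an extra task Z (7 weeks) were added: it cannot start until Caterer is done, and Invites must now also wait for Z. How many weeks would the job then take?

29

Originally the job takes 22 weeks.
With Z inserted, Invites now waits for max(Caterer, Z).
New critical path: Caterer→Z→Invites→Cake = 7+7+9+6 = 29 ⇒ 29 weeks.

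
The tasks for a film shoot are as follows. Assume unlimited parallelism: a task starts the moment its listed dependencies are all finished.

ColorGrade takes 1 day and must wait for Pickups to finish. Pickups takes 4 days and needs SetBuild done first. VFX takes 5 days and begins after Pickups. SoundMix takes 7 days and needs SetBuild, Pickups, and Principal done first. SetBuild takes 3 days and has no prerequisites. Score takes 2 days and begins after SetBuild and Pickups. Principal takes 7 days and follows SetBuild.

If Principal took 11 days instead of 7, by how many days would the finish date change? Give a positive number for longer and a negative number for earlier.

4

Actual critical path: SetBuild→Principal→SoundMix = 3+7+7 = 17 ⇒ 17 days.
Since Principal is critical, the +4 change carries straight to that chain (now 21 days).
That remains the longest chain; total 21 days.
Change in finish: 21 − 17 = +4 days.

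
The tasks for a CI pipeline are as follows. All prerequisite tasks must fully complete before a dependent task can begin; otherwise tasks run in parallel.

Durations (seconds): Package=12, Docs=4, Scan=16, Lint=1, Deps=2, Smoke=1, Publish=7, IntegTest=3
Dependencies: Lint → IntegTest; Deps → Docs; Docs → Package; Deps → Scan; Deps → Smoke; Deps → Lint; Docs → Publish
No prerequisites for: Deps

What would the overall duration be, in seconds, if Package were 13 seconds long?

The binding path is Deps→Docs→Package = 2+4+12 = 18; finish at 18 seconds.
Since Package is critical, the +1 change carries straight to that chain (now 19 seconds).
The critical path is still Deps→Docs→Package; finish is now 19 seconds.

19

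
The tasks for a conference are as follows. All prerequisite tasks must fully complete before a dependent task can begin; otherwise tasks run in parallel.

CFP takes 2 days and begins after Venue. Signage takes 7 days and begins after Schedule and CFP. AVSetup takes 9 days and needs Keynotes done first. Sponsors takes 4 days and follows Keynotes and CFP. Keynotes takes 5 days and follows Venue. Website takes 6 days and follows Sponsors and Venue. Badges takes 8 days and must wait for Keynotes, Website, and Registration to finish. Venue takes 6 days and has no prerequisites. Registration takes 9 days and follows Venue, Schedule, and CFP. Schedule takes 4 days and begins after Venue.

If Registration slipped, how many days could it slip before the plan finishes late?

2

Critical path: Venue→Keynotes→Sponsors→Website→Badges = 6+5+4+6+8 = 29, so the finish is 29 days.
Registration finishes as early as 19 and must finish by 21.
Slack of Registration = 12 − 10 = 2 days.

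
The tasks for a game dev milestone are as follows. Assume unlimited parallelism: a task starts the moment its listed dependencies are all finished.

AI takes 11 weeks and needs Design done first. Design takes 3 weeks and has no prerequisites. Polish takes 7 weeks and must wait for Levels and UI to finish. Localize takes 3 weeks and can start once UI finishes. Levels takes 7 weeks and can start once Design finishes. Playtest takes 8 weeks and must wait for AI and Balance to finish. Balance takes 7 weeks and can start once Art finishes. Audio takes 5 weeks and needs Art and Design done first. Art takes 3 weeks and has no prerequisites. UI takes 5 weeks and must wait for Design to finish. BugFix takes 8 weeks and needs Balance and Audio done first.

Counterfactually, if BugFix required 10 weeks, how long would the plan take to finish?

The binding path is Design→AI→Playtest = 3+11+8 = 22; finish at 22 weeks.
The longest path through BugFix is only 18 weeks, so BugFix has float 4.
The critical path is still Design→AI→Playtest; finish is now 22 weeks.

22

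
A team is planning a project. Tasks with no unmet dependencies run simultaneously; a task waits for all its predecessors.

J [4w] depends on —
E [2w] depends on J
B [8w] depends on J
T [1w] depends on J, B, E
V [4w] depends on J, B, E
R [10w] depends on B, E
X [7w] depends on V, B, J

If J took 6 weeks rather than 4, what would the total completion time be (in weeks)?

The binding path is J→B→V→X = 4+8+4+7 = 23; finish at 23 weeks.
J lies on that path, so at 6 weeks the path becomes 25 weeks.
No other chain overtakes it, so the finish is 25 weeks.

25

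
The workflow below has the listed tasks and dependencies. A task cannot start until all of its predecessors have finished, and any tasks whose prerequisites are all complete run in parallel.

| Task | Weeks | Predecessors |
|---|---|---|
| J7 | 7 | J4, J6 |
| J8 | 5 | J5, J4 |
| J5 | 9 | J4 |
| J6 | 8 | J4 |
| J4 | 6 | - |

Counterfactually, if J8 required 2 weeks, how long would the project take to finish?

Baseline: J4→J6→J7 = 6+8+7 = 21 → 21 weeks.
J8 has 1 week of float (longest path through it is 20).
The critical path is still J4→J6→J7; finish is now 21 weeks.

21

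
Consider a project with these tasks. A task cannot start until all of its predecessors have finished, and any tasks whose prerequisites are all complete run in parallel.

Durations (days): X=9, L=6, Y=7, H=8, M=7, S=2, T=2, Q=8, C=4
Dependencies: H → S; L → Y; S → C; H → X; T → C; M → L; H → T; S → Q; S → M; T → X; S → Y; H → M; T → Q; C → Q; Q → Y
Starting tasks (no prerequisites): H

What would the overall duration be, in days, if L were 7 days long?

Actual critical path: H→S→M→L→Y = 8+2+7+6+7 = 30 ⇒ 30 days.
Since L is critical, the +1 change carries straight to that chain (now 31 days).
The critical path is still H→S→M→L→Y; finish is now 31 days.

31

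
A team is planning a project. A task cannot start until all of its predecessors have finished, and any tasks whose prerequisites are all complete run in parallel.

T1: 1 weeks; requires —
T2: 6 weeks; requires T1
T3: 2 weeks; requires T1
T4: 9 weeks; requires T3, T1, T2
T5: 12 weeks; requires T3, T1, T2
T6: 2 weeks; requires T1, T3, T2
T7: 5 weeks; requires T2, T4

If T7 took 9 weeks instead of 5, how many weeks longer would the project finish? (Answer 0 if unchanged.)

4

As given, the longest chain is T1→T2→T4→T7 = 1+6+9+5 = 21, so the finish is 21 weeks.
T7 lies on that path, so at 9 weeks the path becomes 25 weeks.
That remains the longest chain; total 25 weeks.
Change in finish: 25 − 21 = +4 weeks.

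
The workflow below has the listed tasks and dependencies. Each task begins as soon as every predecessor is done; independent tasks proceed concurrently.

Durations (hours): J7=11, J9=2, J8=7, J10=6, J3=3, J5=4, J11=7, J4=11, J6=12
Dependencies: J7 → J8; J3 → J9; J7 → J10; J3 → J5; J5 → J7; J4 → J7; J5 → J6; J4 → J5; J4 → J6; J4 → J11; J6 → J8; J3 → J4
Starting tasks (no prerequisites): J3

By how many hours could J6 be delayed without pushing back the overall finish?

J3→J4→J5→J6→J8 = 3+11+4+12+7 = 37 sets the makespan at 37 hours.
The longest chain containing J6 totals 37 hours.
Float = 37 − 37 = 0.

0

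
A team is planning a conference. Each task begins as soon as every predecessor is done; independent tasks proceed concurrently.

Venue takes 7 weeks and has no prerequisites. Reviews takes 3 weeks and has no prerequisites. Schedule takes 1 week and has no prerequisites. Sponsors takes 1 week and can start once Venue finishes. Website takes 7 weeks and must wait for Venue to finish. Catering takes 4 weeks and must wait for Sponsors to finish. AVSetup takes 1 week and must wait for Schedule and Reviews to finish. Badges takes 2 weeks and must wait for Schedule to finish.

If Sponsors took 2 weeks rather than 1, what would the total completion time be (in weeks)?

14

The binding path is Venue→Website = 7+7 = 14; finish at 14 weeks.
Sponsors is off the critical path — its longest chain is 12 weeks, giving 2 of slack.
No other chain overtakes it, so the finish is 14 weeks.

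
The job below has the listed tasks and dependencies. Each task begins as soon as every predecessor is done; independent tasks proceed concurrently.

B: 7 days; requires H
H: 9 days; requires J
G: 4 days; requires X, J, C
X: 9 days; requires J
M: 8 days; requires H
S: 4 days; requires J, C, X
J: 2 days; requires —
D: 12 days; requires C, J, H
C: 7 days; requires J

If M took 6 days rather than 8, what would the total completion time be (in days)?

Baseline: J→H→D = 2+9+12 = 23 → 23 days.
M is off the critical path — its longest chain is 19 days, giving 4 of slack.
The critical path is still J→H→D; finish is now 23 days.

23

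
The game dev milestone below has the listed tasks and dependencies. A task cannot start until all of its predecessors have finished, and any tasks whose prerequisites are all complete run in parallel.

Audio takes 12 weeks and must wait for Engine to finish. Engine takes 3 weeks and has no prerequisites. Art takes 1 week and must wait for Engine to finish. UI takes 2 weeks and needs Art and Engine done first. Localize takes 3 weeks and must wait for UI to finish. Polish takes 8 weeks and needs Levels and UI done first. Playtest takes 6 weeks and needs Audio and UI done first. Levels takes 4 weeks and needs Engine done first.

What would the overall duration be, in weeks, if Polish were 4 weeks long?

21

Critical path before the change: Engine→Audio→Playtest = 3+12+6 = 21 giving 21 weeks.
Polish is off the critical path — its longest chain is 15 weeks, giving 6 of slack.
The critical path is still Engine→Audio→Playtest; finish is now 21 weeks.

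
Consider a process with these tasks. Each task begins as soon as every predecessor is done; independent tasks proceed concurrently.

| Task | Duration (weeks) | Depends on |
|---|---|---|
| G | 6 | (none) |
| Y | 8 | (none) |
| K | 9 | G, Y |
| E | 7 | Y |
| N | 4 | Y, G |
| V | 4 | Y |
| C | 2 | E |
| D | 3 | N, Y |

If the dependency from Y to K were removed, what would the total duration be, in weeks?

17

With the dependency in place, Y→K = 8+9 = 17 sets the finish at 17 weeks.
Without Y→K, K's earliest start moves from 8 to 6.
After: Y→E→C = 8+7+2 = 17 → 17 weeks.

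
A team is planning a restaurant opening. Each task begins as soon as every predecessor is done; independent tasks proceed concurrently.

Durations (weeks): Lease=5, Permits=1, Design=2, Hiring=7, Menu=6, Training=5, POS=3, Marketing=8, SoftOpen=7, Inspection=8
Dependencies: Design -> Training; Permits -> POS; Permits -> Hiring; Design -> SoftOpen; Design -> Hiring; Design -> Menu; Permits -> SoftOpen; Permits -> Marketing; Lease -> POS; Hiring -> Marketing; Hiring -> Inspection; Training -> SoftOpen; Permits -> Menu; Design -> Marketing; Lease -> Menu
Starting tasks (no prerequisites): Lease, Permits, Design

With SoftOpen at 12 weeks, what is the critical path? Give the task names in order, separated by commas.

Design, Training, SoftOpen

Actual critical path: Design→Hiring→Marketing = 2+7+8 = 17 ⇒ 17 weeks.
SoftOpen has 3 weeks of float (longest path through it is 14).
The binding chain switches to Design→Training→SoftOpen = 2+5+12 = 19; finish 19 weeks.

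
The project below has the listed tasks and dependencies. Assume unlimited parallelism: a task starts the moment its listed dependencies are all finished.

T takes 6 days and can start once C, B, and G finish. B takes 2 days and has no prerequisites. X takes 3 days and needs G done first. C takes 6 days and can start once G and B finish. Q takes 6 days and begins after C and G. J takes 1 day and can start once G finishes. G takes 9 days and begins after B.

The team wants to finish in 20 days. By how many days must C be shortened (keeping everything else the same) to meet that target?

3

Current finish: 23 days; target: 20.
C is on every critical path, so each day cut from C cuts the finish by one (this holds down to a finish of 18).
Need 23 − 20 = 3 days off C → C becomes 3 days, finish becomes 20.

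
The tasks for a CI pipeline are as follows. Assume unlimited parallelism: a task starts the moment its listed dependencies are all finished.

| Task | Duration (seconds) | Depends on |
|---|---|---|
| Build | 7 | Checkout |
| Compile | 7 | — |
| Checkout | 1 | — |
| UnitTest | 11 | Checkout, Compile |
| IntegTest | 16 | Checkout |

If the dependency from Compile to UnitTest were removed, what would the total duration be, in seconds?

Before: longest chain Compile→UnitTest = 7+11 = 18, finish 18.
Without Compile→UnitTest, UnitTest's earliest start moves from 7 to 1.
New critical path: Checkout→IntegTest = 1+16 = 17 ⇒ 17 seconds.

17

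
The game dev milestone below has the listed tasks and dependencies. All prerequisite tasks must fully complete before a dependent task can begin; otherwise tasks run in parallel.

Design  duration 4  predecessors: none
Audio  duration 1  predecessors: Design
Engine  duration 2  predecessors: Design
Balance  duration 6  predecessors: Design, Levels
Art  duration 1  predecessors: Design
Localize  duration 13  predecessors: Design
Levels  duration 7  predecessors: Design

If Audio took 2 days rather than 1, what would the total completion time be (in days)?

17

The binding path is Design→Levels→Balance = 4+7+6 = 17; finish at 17 days.
Audio has 12 days of float (longest path through it is 5).
No other chain overtakes it, so the finish is 17 days.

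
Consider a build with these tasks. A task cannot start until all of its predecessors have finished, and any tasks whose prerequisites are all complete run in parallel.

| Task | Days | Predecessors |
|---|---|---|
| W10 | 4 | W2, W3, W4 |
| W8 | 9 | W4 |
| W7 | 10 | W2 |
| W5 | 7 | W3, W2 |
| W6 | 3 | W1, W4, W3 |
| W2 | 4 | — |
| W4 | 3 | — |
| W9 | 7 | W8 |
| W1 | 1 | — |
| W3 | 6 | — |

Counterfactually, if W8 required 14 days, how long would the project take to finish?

24

The binding path is W4→W8→W9 = 3+9+7 = 19; finish at 19 days.
W8 is on the critical path; changing it to 14 makes that path 24 days.
No other chain overtakes it, so the finish is 24 days.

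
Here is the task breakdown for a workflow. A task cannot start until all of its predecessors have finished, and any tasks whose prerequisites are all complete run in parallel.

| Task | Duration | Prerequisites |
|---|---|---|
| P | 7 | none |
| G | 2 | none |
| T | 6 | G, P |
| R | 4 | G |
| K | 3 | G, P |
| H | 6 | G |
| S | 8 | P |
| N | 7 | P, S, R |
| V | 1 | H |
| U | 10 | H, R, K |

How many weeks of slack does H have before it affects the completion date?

The longest chain is P→S→N = 7+8+7 = 22; overall finish 22 weeks.
H finishes as early as 8 and must finish by 12.
So H can slip 12 − 8 = 4 weeks.

4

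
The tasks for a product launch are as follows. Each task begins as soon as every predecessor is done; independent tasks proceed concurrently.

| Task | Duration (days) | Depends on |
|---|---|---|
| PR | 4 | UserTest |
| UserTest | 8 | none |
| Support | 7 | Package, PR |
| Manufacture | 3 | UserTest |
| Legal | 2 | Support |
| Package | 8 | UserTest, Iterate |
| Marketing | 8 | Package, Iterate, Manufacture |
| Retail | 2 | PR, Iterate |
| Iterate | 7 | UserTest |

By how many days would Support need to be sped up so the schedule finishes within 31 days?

Current finish: 32 days; target: 31.
Support is on every critical path, so each day cut from Support cuts the finish by one (this holds down to a finish of 31).
Need 32 − 31 = 1 day off Support → Support becomes 6 days, finish becomes 31.

1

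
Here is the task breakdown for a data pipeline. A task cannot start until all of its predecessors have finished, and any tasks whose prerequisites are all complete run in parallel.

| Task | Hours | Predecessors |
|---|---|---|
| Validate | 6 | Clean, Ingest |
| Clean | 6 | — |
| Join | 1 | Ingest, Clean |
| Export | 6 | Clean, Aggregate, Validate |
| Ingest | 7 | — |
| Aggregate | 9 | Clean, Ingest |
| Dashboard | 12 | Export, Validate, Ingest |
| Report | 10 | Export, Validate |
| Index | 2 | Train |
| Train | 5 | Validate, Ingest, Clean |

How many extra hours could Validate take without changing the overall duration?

3

Ingest→Aggregate→Export→Dashboard = 7+9+6+12 = 34 sets the makespan at 34 hours.
Longest path through Validate: 31 hours (earliest finish 13, latest finish 16).
So Validate can slip 16 − 13 = 3 hours.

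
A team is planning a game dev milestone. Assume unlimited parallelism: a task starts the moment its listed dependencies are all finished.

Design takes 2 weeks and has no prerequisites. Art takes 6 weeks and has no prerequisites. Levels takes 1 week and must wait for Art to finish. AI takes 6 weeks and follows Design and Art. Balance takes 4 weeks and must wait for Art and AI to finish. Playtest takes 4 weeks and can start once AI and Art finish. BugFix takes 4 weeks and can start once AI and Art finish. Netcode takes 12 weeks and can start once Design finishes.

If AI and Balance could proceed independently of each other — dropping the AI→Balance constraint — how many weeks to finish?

With the dependency in place, Art→AI→Balance = 6+6+4 = 16 sets the finish at 16 weeks.
Without AI→Balance, Balance's earliest start moves from 12 to 6.
The longest chain is now Art→AI→Playtest = 6+6+4 = 16, so the game dev milestone takes 16 weeks.

16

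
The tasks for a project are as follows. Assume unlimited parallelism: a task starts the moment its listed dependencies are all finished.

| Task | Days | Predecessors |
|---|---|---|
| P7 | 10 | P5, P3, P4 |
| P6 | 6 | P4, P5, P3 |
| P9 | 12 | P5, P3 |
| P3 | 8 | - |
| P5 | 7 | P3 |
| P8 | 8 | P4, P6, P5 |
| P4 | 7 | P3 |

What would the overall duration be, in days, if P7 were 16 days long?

Baseline: P3→P4→P6→P8 = 8+7+6+8 = 29 → 29 days.
The longest path through P7 is only 25 days, so P7 has float 4.
Now P3→P4→P7 = 8+7+16 = 31 is longest, so the finish becomes 31 days.

31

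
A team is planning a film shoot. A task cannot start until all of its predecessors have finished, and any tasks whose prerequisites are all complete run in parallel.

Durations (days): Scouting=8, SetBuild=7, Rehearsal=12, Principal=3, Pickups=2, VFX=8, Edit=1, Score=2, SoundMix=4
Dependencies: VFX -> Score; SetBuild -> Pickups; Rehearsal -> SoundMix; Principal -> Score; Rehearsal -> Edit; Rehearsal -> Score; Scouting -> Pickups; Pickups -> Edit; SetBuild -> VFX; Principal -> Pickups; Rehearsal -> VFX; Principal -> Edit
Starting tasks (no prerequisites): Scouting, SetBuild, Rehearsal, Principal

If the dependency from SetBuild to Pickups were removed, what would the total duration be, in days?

Original critical path: Rehearsal→VFX→Score = 12+8+2 = 22 ⇒ 22 days.
Dropping SetBuild→Pickups doesn't change Pickups's earliest start (8); another predecessor still binds.
The longest chain is now Rehearsal→VFX→Score = 12+8+2 = 22, so the project takes 22 days.

22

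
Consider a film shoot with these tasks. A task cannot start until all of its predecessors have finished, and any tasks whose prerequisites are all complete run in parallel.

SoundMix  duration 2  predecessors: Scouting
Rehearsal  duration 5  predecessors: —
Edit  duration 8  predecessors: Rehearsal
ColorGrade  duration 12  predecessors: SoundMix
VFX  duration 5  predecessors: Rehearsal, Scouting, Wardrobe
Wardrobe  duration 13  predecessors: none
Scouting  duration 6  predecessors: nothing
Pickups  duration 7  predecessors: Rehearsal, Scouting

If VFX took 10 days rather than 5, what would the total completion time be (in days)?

Critical path before the change: Scouting→SoundMix→ColorGrade = 6+2+12 = 20 giving 20 days.
VFX is off the critical path — its longest chain is 18 days, giving 2 of slack.
New critical path: Wardrobe→VFX = 13+10 = 23 ⇒ 23 days.

23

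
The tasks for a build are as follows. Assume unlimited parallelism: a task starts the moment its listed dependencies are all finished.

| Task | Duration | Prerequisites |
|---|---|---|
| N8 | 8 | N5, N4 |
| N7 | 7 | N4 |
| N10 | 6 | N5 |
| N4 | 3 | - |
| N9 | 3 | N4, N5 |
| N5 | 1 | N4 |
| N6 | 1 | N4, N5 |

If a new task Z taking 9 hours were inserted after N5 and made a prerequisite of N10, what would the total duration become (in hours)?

Originally the schedule takes 12 hours.
With Z inserted, N10 now waits for max(N5, Z).
New critical path: N4→N5→Z→N10 = 3+1+9+6 = 19 ⇒ 19 hours.

19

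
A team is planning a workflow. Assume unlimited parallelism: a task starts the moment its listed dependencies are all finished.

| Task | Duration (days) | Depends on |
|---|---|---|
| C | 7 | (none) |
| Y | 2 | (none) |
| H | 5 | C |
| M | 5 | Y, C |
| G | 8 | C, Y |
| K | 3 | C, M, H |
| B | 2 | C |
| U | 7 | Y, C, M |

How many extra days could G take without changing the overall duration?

4

Critical path: C→M→U = 7+5+7 = 19, so the finish is 19 days.
Longest path through G: 15 days (earliest finish 15, latest finish 19).
So G can slip 19 − 15 = 4 days.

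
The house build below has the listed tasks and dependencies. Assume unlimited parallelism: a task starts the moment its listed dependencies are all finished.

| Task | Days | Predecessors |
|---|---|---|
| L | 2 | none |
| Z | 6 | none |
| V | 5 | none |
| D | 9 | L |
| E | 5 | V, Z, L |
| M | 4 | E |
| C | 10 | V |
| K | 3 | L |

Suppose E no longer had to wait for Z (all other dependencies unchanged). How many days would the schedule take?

Before: longest chain Z→E→M = 6+5+4 = 15, finish 15.
Without Z→E, E's earliest start moves from 6 to 5.
After: V→C = 5+10 = 15 → 15 days.

15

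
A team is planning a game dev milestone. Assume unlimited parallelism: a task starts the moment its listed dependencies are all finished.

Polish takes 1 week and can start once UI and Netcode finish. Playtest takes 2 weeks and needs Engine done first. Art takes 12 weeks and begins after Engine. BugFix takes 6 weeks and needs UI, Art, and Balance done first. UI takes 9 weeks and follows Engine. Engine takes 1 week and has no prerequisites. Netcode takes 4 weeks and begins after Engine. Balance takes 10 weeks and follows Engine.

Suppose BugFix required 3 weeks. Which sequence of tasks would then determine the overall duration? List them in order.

Baseline: Engine→Art→BugFix = 1+12+6 = 19 → 19 weeks.
BugFix is on the critical path; changing it to 3 makes that path 16 weeks.
The critical path is still Engine→Art→BugFix; finish is now 16 weeks.

Engine, Art, BugFix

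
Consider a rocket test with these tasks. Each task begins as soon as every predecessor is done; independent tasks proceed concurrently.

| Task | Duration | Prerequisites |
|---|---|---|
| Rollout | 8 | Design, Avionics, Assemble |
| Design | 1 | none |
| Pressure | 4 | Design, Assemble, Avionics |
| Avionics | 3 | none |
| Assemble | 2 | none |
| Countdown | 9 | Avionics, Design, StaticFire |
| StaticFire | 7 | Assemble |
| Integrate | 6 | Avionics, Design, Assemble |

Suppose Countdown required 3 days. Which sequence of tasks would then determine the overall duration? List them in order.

Baseline: Assemble→StaticFire→Countdown = 2+7+9 = 18 → 18 days.
Since Countdown is critical, the -6 change carries straight to that chain (now 12 days).
The critical path is still Assemble→StaticFire→Countdown; finish is now 12 days.

Assemble, StaticFire, Countdown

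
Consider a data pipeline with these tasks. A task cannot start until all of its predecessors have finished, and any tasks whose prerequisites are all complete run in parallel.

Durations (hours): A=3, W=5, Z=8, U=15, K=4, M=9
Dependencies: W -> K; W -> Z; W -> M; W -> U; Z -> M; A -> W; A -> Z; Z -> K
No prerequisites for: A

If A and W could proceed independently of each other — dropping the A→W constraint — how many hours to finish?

Before: longest chain A→W→Z→M = 3+5+8+9 = 25, finish 25.
Without A→W, W's earliest start moves from 3 to 0.
New critical path: W→Z→M = 5+8+9 = 22 ⇒ 22 hours.

22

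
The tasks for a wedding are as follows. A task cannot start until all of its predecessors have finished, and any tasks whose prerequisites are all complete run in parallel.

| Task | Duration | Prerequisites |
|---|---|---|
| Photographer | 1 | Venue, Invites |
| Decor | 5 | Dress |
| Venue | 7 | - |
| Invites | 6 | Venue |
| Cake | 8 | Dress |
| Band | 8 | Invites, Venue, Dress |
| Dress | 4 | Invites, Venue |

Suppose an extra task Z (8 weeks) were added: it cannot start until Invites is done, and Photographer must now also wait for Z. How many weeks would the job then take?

Originally the job takes 25 weeks.
With Z inserted, Photographer now waits for max(Venue, Invites, Z).
New critical path: Venue→Invites→Dress→Cake = 7+6+4+8 = 25 ⇒ 25 weeks.

25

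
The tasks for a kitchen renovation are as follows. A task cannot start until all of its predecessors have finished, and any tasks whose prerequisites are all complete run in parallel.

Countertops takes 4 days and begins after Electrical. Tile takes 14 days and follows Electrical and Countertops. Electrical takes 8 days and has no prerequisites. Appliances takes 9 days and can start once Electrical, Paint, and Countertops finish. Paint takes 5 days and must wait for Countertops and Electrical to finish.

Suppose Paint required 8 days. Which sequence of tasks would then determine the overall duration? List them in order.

The binding path is Electrical→Countertops→Paint→Appliances = 8+4+5+9 = 26; finish at 26 days.
Paint lies on that path, so at 8 days the path becomes 29 days.
No other chain overtakes it, so the finish is 29 days.

Electrical, Countertops, Paint, Appliances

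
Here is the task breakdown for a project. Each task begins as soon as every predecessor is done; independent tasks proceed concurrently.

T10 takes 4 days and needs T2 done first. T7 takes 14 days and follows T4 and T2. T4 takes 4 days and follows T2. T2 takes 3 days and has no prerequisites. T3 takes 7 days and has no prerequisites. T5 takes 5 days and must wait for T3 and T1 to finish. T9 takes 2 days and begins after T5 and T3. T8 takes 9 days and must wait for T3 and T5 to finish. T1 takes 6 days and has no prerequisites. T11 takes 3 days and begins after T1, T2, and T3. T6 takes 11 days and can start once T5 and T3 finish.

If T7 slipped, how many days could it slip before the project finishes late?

2

Critical path: T3→T5→T6 = 7+5+11 = 23, so the finish is 23 days.
T7 finishes as early as 21 and must finish by 23.
Slack of T7 = 9 − 7 = 2 days.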